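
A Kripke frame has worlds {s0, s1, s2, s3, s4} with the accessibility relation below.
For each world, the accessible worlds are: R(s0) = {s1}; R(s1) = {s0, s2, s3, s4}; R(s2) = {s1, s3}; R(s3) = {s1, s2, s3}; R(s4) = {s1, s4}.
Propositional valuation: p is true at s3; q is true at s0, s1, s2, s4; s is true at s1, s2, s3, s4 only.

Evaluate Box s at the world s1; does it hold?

No

At s1: Box s requires s at every successor {s0, s2, s3, s4}.
  s fails at s0, so Box s is false at s1.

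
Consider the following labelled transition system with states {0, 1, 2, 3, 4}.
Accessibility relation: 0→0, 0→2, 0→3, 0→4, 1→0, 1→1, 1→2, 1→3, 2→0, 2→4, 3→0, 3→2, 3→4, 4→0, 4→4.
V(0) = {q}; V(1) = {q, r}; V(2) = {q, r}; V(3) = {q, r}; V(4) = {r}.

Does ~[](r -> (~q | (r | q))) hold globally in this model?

No

Let φ = ~[](r -> (~q | (r | q))). Evaluate φ at each world:
  0 (successors {0, 2, 3, 4}): φ is false.
  1 (successors {0, 1, 2, 3}): φ is false.
  2 (successors {0, 4}): φ is false.
  3 (successors {0, 2, 4}): φ is false.
  4 (successors {0, 4}): φ is false.
Detail at 0 (counterexample):
  At 0: [](r -> (~q | (r | q))) is true, so ~[](r -> (~q | (r | q))) is false.
    At 0: [](r -> (~q | (r | q))) requires r -> (~q | (r | q)) at every successor {0, 2, 3, 4}.
      At 0: r -> (~q | (r | q)) is true.
      At 2: r -> (~q | (r | q)) is true.
      At 3: r -> (~q | (r | q)) is true.
      At 4: r -> (~q | (r | q)) is true.
    So [](r -> (~q | (r | q))) is true at 0.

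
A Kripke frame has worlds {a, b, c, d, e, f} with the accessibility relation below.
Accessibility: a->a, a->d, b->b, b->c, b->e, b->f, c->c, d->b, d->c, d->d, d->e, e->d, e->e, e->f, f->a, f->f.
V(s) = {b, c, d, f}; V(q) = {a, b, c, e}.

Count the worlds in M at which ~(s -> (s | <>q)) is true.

Let φ = ~(s -> (s | <>q)). Evaluate φ at each world:
  a (successors {a, d}): φ is false.
  b (successors {b, c, e, f}): φ is false.
  c (successors {c}): φ is false.
  d (successors {b, c, d, e}): φ is false.
  e (successors {d, e, f}): φ is false.
  f (successors {a, f}): φ is false.
For instance, at c:
  At c: s -> (s | <>q) is true, so ~(s -> (s | <>q)) is false.
    At c: s is true, s | <>q is true, so s -> (s | <>q) is true.
      At c: s is true, <>q is true, so s | <>q is true.
Satisfying worlds: none.

0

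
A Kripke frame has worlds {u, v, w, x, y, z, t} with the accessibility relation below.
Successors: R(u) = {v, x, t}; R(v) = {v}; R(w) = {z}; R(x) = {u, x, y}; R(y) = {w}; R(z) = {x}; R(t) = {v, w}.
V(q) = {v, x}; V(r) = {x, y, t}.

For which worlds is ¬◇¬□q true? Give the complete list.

Recall that □ψ holds at a world iff ψ holds at every accessible world, and ◇ψ holds iff ψ holds at some accessible world.
Let φ = ¬◇¬□q. Evaluate φ at each world:
  u (successors {v, x, t}): φ is false.
  v (successors {v}): φ is true.
  w (successors {z}): φ is true.
  x (successors {u, x, y}): φ is false.
  y (successors {w}): φ is false.
  z (successors {x}): φ is false.
  t (successors {v, w}): φ is false.
For instance, at y:
  At y: ◇¬□q is true, so ¬◇¬□q is false.
    At y: ◇¬□q requires ¬□q at some successor in {w}.
      ¬□q holds at w, so ◇¬□q is true at y.
Satisfying worlds: {v, w}

v, w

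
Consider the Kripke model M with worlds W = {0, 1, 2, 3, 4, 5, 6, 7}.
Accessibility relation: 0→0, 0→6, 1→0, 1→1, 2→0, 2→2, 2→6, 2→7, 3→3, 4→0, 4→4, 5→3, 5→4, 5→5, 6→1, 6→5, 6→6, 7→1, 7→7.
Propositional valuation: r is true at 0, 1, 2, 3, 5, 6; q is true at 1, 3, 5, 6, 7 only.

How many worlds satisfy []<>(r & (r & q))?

6

Let φ = []<>(r & (r & q)). Evaluate φ at each world:
  0 (successors {0, 6}): φ is true.
  1 (successors {0, 1}): φ is true.
  2 (successors {0, 2, 6, 7}): φ is true.
  3 (successors {3}): φ is true.
  4 (successors {0, 4}): φ is false.
  5 (successors {3, 4, 5}): φ is false.
  6 (successors {1, 5, 6}): φ is true.
  7 (successors {1, 7}): φ is true.
For instance, at 6:
  At 6: []<>(r & (r & q)) requires <>(r & (r & q)) at every successor {1, 5, 6}.
      At 1: <>(r & (r & q)) requires r & (r & q) at some successor in {0, 1}.
        r & (r & q) holds at 1, so <>(r & (r & q)) is true at 1.
      At 5: <>(r & (r & q)) requires r & (r & q) at some successor in {3, 4, 5}.
        r & (r & q) holds at 3, so <>(r & (r & q)) is true at 5.
      At 6: <>(r & (r & q)) requires r & (r & q) at some successor in {1, 5, 6}.
        r & (r & q) holds at 1, so <>(r & (r & q)) is true at 6.
  So []<>(r & (r & q)) is true at 6.
Satisfying worlds: {0, 1, 2, 3, 6, 7}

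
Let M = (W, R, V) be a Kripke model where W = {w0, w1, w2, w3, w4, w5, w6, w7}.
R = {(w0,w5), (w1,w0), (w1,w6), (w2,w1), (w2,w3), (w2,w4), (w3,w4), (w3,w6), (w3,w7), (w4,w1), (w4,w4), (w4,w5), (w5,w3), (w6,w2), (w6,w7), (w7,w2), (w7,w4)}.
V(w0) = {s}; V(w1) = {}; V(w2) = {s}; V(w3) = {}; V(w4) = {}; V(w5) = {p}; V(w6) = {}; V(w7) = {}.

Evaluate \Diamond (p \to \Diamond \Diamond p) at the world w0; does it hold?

At w0: \Diamond (p \to \Diamond \Diamond p) requires p \to \Diamond \Diamond p at some successor in {w5}.
  At w5: p \to \Diamond \Diamond p is false.
So \Diamond (p \to \Diamond \Diamond p) is false at w0.

No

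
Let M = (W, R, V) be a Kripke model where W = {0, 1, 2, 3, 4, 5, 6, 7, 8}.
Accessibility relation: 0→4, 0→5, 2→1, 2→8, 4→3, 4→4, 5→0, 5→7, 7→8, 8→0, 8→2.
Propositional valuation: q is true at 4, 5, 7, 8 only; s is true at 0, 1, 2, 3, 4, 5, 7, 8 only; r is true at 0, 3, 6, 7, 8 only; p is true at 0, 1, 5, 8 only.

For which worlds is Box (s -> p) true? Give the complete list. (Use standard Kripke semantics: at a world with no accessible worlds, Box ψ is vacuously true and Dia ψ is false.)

1, 2, 3, 6, 7

Let φ = Box (s -> p). Evaluate φ at each world:
  0 (successors {4, 5}): φ is false.
  1 (successors ∅): φ is true.
  2 (successors {1, 8}): φ is true.
  3 (successors ∅): φ is true.
  4 (successors {3, 4}): φ is false.
  5 (successors {0, 7}): φ is false.
  6 (successors ∅): φ is true.
  7 (successors {8}): φ is true.
  8 (successors {0, 2}): φ is false.
For instance, at 5:
  At 5: Box (s -> p) requires s -> p at every successor {0, 7}.
    s -> p fails at 7, so Box (s -> p) is false at 5.
Satisfying worlds: {1, 2, 3, 6, 7}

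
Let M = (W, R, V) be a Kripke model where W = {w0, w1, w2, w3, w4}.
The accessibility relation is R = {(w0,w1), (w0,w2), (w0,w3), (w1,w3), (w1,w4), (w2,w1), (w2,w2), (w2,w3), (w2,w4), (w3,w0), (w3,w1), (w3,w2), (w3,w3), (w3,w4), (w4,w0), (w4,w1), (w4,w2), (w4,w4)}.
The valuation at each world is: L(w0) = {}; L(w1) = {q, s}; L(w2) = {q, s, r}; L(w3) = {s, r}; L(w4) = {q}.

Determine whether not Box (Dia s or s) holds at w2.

At w2: Box (Dia s or s) is true, so not Box (Dia s or s) is false.
  At w2: Box (Dia s or s) requires Dia s or s at every successor {w1, w2, w3, w4}.
    At w1: Dia s or s is true.
    At w2: Dia s or s is true.
    At w3: Dia s or s is true.
    At w4: Dia s or s is true.
  So Box (Dia s or s) is true at w2.

No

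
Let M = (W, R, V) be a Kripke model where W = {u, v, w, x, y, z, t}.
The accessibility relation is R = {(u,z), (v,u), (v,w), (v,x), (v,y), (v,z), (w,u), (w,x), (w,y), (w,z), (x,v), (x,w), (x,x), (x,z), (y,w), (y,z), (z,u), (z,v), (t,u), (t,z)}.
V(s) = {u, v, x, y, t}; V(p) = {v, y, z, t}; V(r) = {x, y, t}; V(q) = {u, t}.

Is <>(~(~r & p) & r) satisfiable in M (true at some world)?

Yes

Let φ = <>(~(~r & p) & r). Evaluate φ at each world:
  u (successors {z}): φ is false.
  v (successors {u, w, x, y, z}): φ is true.
  w (successors {u, x, y, z}): φ is true.
  x (successors {v, w, x, z}): φ is true.
  y (successors {w, z}): φ is false.
  z (successors {u, v}): φ is false.
  t (successors {u, z}): φ is false.
Detail at v (witness):
  At v: <>(~(~r & p) & r) requires ~(~r & p) & r at some successor in {u, w, x, y, z}.
    ~(~r & p) & r holds at x, so <>(~(~r & p) & r) is true at v.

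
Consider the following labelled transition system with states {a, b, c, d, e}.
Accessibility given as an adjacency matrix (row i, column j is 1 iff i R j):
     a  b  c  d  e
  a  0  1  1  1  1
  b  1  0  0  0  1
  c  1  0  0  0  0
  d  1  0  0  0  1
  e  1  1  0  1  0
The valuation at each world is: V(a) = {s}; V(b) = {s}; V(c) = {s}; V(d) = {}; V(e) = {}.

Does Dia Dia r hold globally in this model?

No

Let φ = Dia Dia r. Evaluate φ at each world:
  a (successors {b, c, d, e}): φ is false.
  b (successors {a, e}): φ is false.
  c (successors {a}): φ is false.
  d (successors {a, e}): φ is false.
  e (successors {a, b, d}): φ is false.
Detail at a (counterexample):
  At a: Dia Dia r requires Dia r at some successor in {b, c, d, e}.
    At b: Dia r is false.
    At c: Dia r is false.
    At d: Dia r is false.
    At e: Dia r is false.
  So Dia Dia r is false at a.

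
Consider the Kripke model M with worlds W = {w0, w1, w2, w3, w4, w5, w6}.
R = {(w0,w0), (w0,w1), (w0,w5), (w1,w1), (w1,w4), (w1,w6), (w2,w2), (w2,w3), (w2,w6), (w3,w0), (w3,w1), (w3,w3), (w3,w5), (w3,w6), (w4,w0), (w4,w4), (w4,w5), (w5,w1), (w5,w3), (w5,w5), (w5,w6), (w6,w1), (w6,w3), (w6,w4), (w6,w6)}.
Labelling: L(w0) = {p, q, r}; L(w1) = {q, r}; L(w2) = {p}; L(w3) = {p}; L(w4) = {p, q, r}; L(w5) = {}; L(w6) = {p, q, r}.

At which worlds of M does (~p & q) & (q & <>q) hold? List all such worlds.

Let φ = (~p & q) & (q & <>q). Evaluate φ at each world:
  w0 (successors {w0, w1, w5}): φ is false.
  w1 (successors {w1, w4, w6}): φ is true.
  w2 (successors {w2, w3, w6}): φ is false.
  w3 (successors {w0, w1, w3, w5, w6}): φ is false.
  w4 (successors {w0, w4, w5}): φ is false.
  w5 (successors {w1, w3, w5, w6}): φ is false.
  w6 (successors {w1, w3, w4, w6}): φ is false.
For instance, at w4:
  At w4: ~p & q is false, q & <>q is true, so (~p & q) & (q & <>q) is false.
    At w4: q is true, <>q is true, so q & <>q is true.
      At w4: <>q requires q at some successor in {w0, w4, w5}.
        q holds at w0, so <>q is true at w4.
Satisfying worlds: {w1}

w1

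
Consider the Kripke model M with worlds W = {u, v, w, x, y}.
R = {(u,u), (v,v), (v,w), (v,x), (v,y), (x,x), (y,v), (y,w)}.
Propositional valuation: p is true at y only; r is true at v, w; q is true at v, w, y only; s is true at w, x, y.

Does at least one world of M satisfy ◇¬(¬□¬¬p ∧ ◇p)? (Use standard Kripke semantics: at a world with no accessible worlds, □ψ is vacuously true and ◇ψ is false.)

Yes

Recall that □ψ holds at a world iff ψ holds at every accessible world, and ◇ψ holds iff ψ holds at some accessible world.
Let φ = ◇¬(¬□¬¬p ∧ ◇p). Evaluate φ at each world:
  u (successors {u}): φ is true.
  v (successors {v, w, x, y}): φ is true.
  w (successors ∅): φ is false.
  x (successors {x}): φ is true.
  y (successors {v, w}): φ is true.
Detail at u (witness):
  At u: ◇¬(¬□¬¬p ∧ ◇p) requires ¬(¬□¬¬p ∧ ◇p) at some successor in {u}.
    ¬(¬□¬¬p ∧ ◇p) holds at u, so ◇¬(¬□¬¬p ∧ ◇p) is true at u.
      At u: ¬□¬¬p ∧ ◇p is false, so ¬(¬□¬¬p ∧ ◇p) is true.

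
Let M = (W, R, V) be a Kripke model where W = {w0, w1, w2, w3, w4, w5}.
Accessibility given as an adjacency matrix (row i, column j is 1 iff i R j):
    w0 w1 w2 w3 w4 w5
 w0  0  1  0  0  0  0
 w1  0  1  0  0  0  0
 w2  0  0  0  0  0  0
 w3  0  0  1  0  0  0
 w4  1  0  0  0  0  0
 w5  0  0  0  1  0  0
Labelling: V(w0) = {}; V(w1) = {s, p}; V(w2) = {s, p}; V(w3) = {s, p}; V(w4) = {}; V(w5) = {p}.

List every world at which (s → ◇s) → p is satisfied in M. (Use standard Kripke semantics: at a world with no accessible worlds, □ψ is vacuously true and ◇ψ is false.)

w1, w2, w3, w5

Let φ = (s → ◇s) → p. Evaluate φ at each world:
  w0 (successors {w1}): φ is false.
  w1 (successors {w1}): φ is true.
  w2 (successors ∅): φ is true.
  w3 (successors {w2}): φ is true.
  w4 (successors {w0}): φ is false.
  w5 (successors {w3}): φ is true.
For instance, at w4:
  At w4: s → ◇s is true, p is false, so (s → ◇s) → p is false.
    At w4: s is false, ◇s is false, so s → ◇s is true.
      At w4: ◇s requires s at some successor in {w0}.
        At w0: s is false.
      So ◇s is false at w4.
Satisfying worlds: {w1, w2, w3, w5}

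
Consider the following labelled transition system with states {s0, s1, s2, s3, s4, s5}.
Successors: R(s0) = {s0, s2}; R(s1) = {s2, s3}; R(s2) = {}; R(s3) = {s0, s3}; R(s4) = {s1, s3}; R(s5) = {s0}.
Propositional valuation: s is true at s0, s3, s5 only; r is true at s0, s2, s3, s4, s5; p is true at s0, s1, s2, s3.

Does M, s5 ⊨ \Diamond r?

At s5: \Diamond r requires r at some successor in {s0}.
  r holds at s0, so \Diamond r is true at s5.

Yes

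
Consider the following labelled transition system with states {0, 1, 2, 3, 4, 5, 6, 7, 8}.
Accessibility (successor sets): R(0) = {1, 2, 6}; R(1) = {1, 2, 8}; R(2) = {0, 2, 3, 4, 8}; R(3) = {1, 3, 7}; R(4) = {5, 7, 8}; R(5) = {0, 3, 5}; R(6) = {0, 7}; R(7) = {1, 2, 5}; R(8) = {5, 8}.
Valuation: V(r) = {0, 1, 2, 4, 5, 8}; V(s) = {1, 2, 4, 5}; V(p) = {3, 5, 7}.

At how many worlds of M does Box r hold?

3

Let φ = Box r. Evaluate φ at each world:
  0 (successors {1, 2, 6}): φ is false.
  1 (successors {1, 2, 8}): φ is true.
  2 (successors {0, 2, 3, 4, 8}): φ is false.
  3 (successors {1, 3, 7}): φ is false.
  4 (successors {5, 7, 8}): φ is false.
  5 (successors {0, 3, 5}): φ is false.
  6 (successors {0, 7}): φ is false.
  7 (successors {1, 2, 5}): φ is true.
  8 (successors {5, 8}): φ is true.
For instance, at 1:
  At 1: Box r requires r at every successor {1, 2, 8}.
    At 1: r is true.
    At 2: r is true.
    At 8: r is true.
  So Box r is true at 1.
Satisfying worlds: {1, 7, 8}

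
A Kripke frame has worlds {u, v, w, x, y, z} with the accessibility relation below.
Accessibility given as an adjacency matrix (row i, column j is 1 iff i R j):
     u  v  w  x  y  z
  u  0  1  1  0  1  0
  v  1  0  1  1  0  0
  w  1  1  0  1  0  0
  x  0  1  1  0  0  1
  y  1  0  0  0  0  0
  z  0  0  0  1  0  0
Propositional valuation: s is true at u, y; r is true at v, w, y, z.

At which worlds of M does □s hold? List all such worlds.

y

Let φ = □s. Evaluate φ at each world:
  u (successors {v, w, y}): φ is false.
  v (successors {u, w, x}): φ is false.
  w (successors {u, v, x}): φ is false.
  x (successors {v, w, z}): φ is false.
  y (successors {u}): φ is true.
  z (successors {x}): φ is false.
For instance, at x:
  At x: □s requires s at every successor {v, w, z}.
    s fails at v, so □s is false at x.
Satisfying worlds: {y}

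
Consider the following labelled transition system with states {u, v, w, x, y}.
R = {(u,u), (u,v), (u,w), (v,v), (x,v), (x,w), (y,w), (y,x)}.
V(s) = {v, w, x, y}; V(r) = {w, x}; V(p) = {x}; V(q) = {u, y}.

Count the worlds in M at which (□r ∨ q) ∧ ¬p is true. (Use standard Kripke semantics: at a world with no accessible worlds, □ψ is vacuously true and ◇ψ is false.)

Let φ = (□r ∨ q) ∧ ¬p. Evaluate φ at each world:
  u (successors {u, v, w}): φ is true.
  v (successors {v}): φ is false.
  w (successors ∅): φ is true.
  x (successors {v, w}): φ is false.
  y (successors {w, x}): φ is true.
For instance, at u:
  At u: □r ∨ q is true, ¬p is true, so (□r ∨ q) ∧ ¬p is true.
    At u: □r is false, q is true, so □r ∨ q is true.
      At u: □r requires r at every successor {u, v, w}.
        r fails at u, so □r is false at u.
Satisfying worlds: {u, w, y}

3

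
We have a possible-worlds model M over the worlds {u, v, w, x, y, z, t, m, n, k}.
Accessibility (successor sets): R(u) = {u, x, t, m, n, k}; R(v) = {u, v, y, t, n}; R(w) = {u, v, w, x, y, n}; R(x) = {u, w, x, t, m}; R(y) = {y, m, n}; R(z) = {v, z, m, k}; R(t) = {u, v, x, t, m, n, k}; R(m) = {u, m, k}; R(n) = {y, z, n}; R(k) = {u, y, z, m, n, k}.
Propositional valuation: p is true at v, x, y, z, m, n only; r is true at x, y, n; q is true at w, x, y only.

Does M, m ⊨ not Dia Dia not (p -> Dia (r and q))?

At m: Dia Dia not (p -> Dia (r and q)) is true, so not Dia Dia not (p -> Dia (r and q)) is false.
  At m: Dia Dia not (p -> Dia (r and q)) requires Dia not (p -> Dia (r and q)) at some successor in {u, m, k}.
    Dia not (p -> Dia (r and q)) holds at u, so Dia Dia not (p -> Dia (r and q)) is true at m.
      At u: Dia not (p -> Dia (r and q)) requires not (p -> Dia (r and q)) at some successor in {u, x, t, m, n, k}.
        not (p -> Dia (r and q)) holds at m, so Dia not (p -> Dia (r and q)) is true at u.

No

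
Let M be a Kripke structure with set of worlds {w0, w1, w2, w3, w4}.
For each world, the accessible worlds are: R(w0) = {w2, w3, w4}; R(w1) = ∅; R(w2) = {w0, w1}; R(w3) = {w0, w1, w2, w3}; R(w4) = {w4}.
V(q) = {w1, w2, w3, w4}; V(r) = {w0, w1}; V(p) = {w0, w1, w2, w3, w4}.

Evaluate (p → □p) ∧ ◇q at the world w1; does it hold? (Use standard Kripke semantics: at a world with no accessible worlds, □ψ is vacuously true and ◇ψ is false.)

At w1: p → □p is true, ◇q is false, so (p → □p) ∧ ◇q is false.
  At w1: p is true, □p is true, so p → □p is true.
    At w1: no accessible worlds, so □p holds vacuously.
  At w1: no accessible worlds, so ◇q is false.

No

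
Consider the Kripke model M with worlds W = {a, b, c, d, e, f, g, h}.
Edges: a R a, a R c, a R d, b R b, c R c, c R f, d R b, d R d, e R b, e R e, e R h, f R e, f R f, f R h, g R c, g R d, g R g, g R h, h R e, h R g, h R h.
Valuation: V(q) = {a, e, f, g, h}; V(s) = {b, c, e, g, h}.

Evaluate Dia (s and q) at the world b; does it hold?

No

At b: Dia (s and q) requires s and q at some successor in {b}.
  At b: s and q is false.
So Dia (s and q) is false at b.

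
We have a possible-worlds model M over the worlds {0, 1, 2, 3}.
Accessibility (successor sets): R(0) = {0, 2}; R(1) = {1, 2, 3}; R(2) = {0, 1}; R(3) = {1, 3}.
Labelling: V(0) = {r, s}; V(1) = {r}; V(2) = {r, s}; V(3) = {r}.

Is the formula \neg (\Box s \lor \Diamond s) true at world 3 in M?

Recall that \Box ψ holds at a world iff ψ holds at every accessible world, and \Diamond ψ holds iff ψ holds at some accessible world.
At 3: \Box s \lor \Diamond s is false, so \neg (\Box s \lor \Diamond s) is true.
  At 3: \Box s is false, \Diamond s is false, so \Box s \lor \Diamond s is false.
    At 3: \Box s requires s at every successor {1, 3}.
      s fails at 1, so \Box s is false at 3.
    At 3: \Diamond s requires s at some successor in {1, 3}.
      At 1: s is false.
      At 3: s is false.
    So \Diamond s is false at 3.

Yes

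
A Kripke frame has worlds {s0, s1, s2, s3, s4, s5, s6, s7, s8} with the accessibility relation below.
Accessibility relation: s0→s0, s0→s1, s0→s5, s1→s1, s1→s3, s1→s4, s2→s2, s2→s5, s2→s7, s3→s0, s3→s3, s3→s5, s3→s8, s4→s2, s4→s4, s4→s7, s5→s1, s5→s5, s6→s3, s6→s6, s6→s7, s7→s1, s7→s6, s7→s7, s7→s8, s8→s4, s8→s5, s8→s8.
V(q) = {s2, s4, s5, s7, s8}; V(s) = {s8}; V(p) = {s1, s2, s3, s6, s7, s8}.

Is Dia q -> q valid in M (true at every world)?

Let φ = Dia q -> q. Evaluate φ at each world:
  s0 (successors {s0, s1, s5}): φ is false.
  s1 (successors {s1, s3, s4}): φ is false.
  s2 (successors {s2, s5, s7}): φ is true.
  s3 (successors {s0, s3, s5, s8}): φ is false.
  s4 (successors {s2, s4, s7}): φ is true.
  s5 (successors {s1, s5}): φ is true.
  s6 (successors {s3, s6, s7}): φ is false.
  s7 (successors {s1, s6, s7, s8}): φ is true.
  s8 (successors {s4, s5, s8}): φ is true.
Detail at s0 (counterexample):
  At s0: Dia q is true, q is false, so Dia q -> q is false.
    At s0: Dia q requires q at some successor in {s0, s1, s5}.
      q holds at s5, so Dia q is true at s0.

No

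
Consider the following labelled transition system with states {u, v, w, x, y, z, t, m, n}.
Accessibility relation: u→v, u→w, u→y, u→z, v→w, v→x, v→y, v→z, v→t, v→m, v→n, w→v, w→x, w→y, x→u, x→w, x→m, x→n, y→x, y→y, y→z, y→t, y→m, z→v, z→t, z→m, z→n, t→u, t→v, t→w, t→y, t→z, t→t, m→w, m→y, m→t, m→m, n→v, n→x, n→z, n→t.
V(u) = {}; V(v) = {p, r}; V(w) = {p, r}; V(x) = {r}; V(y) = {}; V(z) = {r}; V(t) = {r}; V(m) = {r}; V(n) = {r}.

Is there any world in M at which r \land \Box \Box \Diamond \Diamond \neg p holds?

Let φ = r \land \Box \Box \Diamond \Diamond \neg p. Evaluate φ at each world:
  u (successors {v, w, y, z}): φ is false.
  v (successors {w, x, y, z, t, m, n}): φ is true.
  w (successors {v, x, y}): φ is true.
  x (successors {u, w, m, n}): φ is true.
  y (successors {x, y, z, t, m}): φ is false.
  z (successors {v, t, m, n}): φ is true.
  t (successors {u, v, w, y, z, t}): φ is true.
  m (successors {w, y, t, m}): φ is true.
  n (successors {v, x, z, t}): φ is true.
Detail at v (witness):
  At v: r is true, \Box \Box \Diamond \Diamond \neg p is true, so r \land \Box \Box \Diamond \Diamond \neg p is true.
    At v: \Box \Box \Diamond \Diamond \neg p requires \Box \Diamond \Diamond \neg p at every successor {w, x, y, z, t, m, n}.
      At w: \Box \Diamond \Diamond \neg p is true.
      At x: \Box \Diamond \Diamond \neg p is true.
      At y: \Box \Diamond \Diamond \neg p is true.
      At z: \Box \Diamond \Diamond \neg p is true.
      At t: \Box \Diamond \Diamond \neg p is true.
      At m: \Box \Diamond \Diamond \neg p is true.
      At n: \Box \Diamond \Diamond \neg p is true.
    So \Box \Box \Diamond \Diamond \neg p is true at v.

Yes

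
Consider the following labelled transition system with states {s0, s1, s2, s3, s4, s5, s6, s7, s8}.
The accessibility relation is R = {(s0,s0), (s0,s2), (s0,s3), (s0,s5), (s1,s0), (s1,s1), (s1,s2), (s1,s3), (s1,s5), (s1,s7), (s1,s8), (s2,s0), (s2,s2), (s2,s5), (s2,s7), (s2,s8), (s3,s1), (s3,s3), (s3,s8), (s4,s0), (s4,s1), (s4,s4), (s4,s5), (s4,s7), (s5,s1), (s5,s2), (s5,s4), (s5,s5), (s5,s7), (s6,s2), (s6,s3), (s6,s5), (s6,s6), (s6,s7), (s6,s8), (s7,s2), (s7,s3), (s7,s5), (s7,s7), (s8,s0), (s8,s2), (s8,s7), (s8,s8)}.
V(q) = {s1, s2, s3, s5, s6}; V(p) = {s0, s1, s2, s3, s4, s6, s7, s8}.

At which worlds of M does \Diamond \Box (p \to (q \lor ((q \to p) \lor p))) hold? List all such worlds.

Let φ = \Diamond \Box (p \to (q \lor ((q \to p) \lor p))). Evaluate φ at each world:
  s0 (successors {s0, s2, s3, s5}): φ is true.
  s1 (successors {s0, s1, s2, s3, s5, s7, s8}): φ is true.
  s2 (successors {s0, s2, s5, s7, s8}): φ is true.
  s3 (successors {s1, s3, s8}): φ is true.
  s4 (successors {s0, s1, s4, s5, s7}): φ is true.
  s5 (successors {s1, s2, s4, s5, s7}): φ is true.
  s6 (successors {s2, s3, s5, s6, s7, s8}): φ is true.
  s7 (successors {s2, s3, s5, s7}): φ is true.
  s8 (successors {s0, s2, s7, s8}): φ is true.
For instance, at s7:
  At s7: \Diamond \Box (p \to (q \lor ((q \to p) \lor p))) requires \Box (p \to (q \lor ((q \to p) \lor p))) at some successor in {s2, s3, s5, s7}.
    \Box (p \to (q \lor ((q \to p) \lor p))) holds at s2, so \Diamond \Box (p \to (q \lor ((q \to p) \lor p))) is true at s7.
      At s2: \Box (p \to (q \lor ((q \to p) \lor p))) requires p \to (q \lor ((q \to p) \lor p)) at every successor {s0, s2, s5, s7, s8}.
        At s0: p \to (q \lor ((q \to p) \lor p)) is true.
        At s2: p \to (q \lor ((q \to p) \lor p)) is true.
        At s5: p \to (q \lor ((q \to p) \lor p)) is true.
        At s7: p \to (q \lor ((q \to p) \lor p)) is true.
        At s8: p \to (q \lor ((q \to p) \lor p)) is true.
      So \Box (p \to (q \lor ((q \to p) \lor p))) is true at s2.
Satisfying worlds: {s0, s1, s2, s3, s4, s5, s6, s7, s8}

s0, s1, s2, s3, s4, s5, s6, s7, s8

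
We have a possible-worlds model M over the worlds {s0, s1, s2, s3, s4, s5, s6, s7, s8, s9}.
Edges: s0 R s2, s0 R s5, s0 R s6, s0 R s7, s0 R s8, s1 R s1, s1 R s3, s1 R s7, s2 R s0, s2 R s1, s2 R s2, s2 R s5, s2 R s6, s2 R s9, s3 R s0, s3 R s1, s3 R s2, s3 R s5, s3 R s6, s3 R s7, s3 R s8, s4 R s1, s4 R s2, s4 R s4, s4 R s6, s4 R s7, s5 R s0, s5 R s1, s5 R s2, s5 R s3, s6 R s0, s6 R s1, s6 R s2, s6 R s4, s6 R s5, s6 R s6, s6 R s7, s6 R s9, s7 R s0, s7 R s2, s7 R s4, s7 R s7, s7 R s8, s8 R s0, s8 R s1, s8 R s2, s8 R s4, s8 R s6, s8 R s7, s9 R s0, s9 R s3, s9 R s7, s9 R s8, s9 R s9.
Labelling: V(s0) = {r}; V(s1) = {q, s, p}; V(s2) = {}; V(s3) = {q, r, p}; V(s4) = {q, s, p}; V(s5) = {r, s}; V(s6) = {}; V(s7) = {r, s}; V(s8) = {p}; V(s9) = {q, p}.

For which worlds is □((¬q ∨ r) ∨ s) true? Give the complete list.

s0, s1, s3, s4, s5, s7, s8

Let φ = □((¬q ∨ r) ∨ s). Evaluate φ at each world:
  s0 (successors {s2, s5, s6, s7, s8}): φ is true.
  s1 (successors {s1, s3, s7}): φ is true.
  s2 (successors {s0, s1, s2, s5, s6, s9}): φ is false.
  s3 (successors {s0, s1, s2, s5, s6, s7, s8}): φ is true.
  s4 (successors {s1, s2, s4, s6, s7}): φ is true.
  s5 (successors {s0, s1, s2, s3}): φ is true.
  s6 (successors {s0, s1, s2, s4, s5, s6, s7, s9}): φ is false.
  s7 (successors {s0, s2, s4, s7, s8}): φ is true.
  s8 (successors {s0, s1, s2, s4, s6, s7}): φ is true.
  s9 (successors {s0, s3, s7, s8, s9}): φ is false.
For instance, at s6:
  At s6: □((¬q ∨ r) ∨ s) requires (¬q ∨ r) ∨ s at every successor {s0, s1, s2, s4, s5, s6, s7, s9}.
    (¬q ∨ r) ∨ s fails at s9, so □((¬q ∨ r) ∨ s) is false at s6.
Satisfying worlds: {s0, s1, s3, s4, s5, s7, s8}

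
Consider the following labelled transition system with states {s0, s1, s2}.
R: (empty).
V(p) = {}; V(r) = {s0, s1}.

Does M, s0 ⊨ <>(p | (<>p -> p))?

Recall that <>ψ holds at a world iff ψ holds at some accessible world.
At s0: no accessible worlds, so <>(p | (<>p -> p)) is false.

No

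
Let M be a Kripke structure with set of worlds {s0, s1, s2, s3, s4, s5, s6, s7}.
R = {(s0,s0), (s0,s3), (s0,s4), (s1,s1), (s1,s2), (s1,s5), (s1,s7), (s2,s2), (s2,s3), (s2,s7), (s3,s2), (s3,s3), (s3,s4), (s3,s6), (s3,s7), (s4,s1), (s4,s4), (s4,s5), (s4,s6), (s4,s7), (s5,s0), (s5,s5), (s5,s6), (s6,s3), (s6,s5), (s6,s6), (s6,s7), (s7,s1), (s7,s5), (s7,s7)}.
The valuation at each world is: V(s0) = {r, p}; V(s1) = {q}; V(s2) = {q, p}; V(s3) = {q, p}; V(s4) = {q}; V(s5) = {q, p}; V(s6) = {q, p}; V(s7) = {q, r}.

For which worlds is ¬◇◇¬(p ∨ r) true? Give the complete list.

Let φ = ¬◇◇¬(p ∨ r). Evaluate φ at each world:
  s0 (successors {s0, s3, s4}): φ is false.
  s1 (successors {s1, s2, s5, s7}): φ is false.
  s2 (successors {s2, s3, s7}): φ is false.
  s3 (successors {s2, s3, s4, s6, s7}): φ is false.
  s4 (successors {s1, s4, s5, s6, s7}): φ is false.
  s5 (successors {s0, s5, s6}): φ is false.
  s6 (successors {s3, s5, s6, s7}): φ is false.
  s7 (successors {s1, s5, s7}): φ is false.
For instance, at s7:
  At s7: ◇◇¬(p ∨ r) is true, so ¬◇◇¬(p ∨ r) is false.
    At s7: ◇◇¬(p ∨ r) requires ◇¬(p ∨ r) at some successor in {s1, s5, s7}.
      ◇¬(p ∨ r) holds at s1, so ◇◇¬(p ∨ r) is true at s7.
Satisfying worlds: none.

none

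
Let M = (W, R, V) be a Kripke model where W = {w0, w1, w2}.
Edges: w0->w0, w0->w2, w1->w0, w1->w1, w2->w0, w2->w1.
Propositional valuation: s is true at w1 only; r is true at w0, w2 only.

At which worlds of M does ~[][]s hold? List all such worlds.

w0, w1, w2

Recall that []ψ holds at a world iff ψ holds at every accessible world, and <>ψ holds iff ψ holds at some accessible world.
Let φ = ~[][]s. Evaluate φ at each world:
  w0 (successors {w0, w2}): φ is true.
  w1 (successors {w0, w1}): φ is true.
  w2 (successors {w0, w1}): φ is true.
For instance, at w0:
  At w0: [][]s is false, so ~[][]s is true.
    At w0: [][]s requires []s at every successor {w0, w2}.
      []s fails at w0, so [][]s is false at w0.
Satisfying worlds: {w0, w1, w2}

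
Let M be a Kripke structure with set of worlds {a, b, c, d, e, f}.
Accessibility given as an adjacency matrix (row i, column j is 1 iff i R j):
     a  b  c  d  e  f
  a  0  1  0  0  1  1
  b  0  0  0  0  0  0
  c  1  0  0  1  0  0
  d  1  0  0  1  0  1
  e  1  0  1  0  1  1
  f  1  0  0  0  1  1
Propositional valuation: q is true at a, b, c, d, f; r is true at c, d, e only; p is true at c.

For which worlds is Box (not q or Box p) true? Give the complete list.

b

Let φ = Box (not q or Box p). Evaluate φ at each world:
  a (successors {b, e, f}): φ is false.
  b (successors ∅): φ is true.
  c (successors {a, d}): φ is false.
  d (successors {a, d, f}): φ is false.
  e (successors {a, c, e, f}): φ is false.
  f (successors {a, e, f}): φ is false.
For instance, at a:
  At a: Box (not q or Box p) requires not q or Box p at every successor {b, e, f}.
    not q or Box p fails at f, so Box (not q or Box p) is false at a.
      At f: not q is false, Box p is false, so not q or Box p is false.
Satisfying worlds: {b}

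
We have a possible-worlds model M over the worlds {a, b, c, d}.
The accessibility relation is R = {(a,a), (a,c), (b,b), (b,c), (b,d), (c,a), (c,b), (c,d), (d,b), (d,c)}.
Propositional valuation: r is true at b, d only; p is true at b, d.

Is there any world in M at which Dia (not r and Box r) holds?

Recall that Box ψ holds at a world iff ψ holds at every accessible world, and Dia ψ holds iff ψ holds at some accessible world.
Let φ = Dia (not r and Box r). Evaluate φ at each world:
  a (successors {a, c}): φ is false.
  b (successors {b, c, d}): φ is false.
  c (successors {a, b, d}): φ is false.
  d (successors {b, c}): φ is false.
For instance, at a:
  At a: Dia (not r and Box r) requires not r and Box r at some successor in {a, c}.
    At a: not r and Box r is false.
    At c: not r and Box r is false.
  So Dia (not r and Box r) is false at a.

No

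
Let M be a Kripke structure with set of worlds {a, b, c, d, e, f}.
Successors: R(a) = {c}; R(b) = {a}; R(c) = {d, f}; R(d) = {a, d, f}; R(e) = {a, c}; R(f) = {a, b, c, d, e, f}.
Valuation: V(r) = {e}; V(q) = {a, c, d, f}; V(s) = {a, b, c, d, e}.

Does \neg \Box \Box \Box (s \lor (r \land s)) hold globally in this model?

Recall that \Box ψ holds at a world iff ψ holds at every accessible world, and \Diamond ψ holds iff ψ holds at some accessible world.
Let φ = \neg \Box \Box \Box (s \lor (r \land s)). Evaluate φ at each world:
  a (successors {c}): φ is true.
  b (successors {a}): φ is true.
  c (successors {d, f}): φ is true.
  d (successors {a, d, f}): φ is true.
  e (successors {a, c}): φ is true.
  f (successors {a, b, c, d, e, f}): φ is true.
For instance, at c:
  At c: \Box \Box \Box (s \lor (r \land s)) is false, so \neg \Box \Box \Box (s \lor (r \land s)) is true.
    At c: \Box \Box \Box (s \lor (r \land s)) requires \Box \Box (s \lor (r \land s)) at every successor {d, f}.
      \Box \Box (s \lor (r \land s)) fails at d, so \Box \Box \Box (s \lor (r \land s)) is false at c.

Yes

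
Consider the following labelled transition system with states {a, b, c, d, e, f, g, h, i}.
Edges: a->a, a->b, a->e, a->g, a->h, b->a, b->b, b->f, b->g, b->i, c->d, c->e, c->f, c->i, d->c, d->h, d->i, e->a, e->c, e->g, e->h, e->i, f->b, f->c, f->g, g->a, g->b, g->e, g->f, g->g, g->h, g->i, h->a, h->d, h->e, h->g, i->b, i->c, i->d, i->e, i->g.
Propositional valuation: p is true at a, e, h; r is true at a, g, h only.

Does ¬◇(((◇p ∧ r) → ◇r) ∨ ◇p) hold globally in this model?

Let φ = ¬◇(((◇p ∧ r) → ◇r) ∨ ◇p). Evaluate φ at each world:
  a (successors {a, b, e, g, h}): φ is false.
  b (successors {a, b, f, g, i}): φ is false.
  c (successors {d, e, f, i}): φ is false.
  d (successors {c, h, i}): φ is false.
  e (successors {a, c, g, h, i}): φ is false.
  f (successors {b, c, g}): φ is false.
  g (successors {a, b, e, f, g, h, i}): φ is false.
  h (successors {a, d, e, g}): φ is false.
  i (successors {b, c, d, e, g}): φ is false.
Detail at a (counterexample):
  At a: ◇(((◇p ∧ r) → ◇r) ∨ ◇p) is true, so ¬◇(((◇p ∧ r) → ◇r) ∨ ◇p) is false.
    At a: ◇(((◇p ∧ r) → ◇r) ∨ ◇p) requires ((◇p ∧ r) → ◇r) ∨ ◇p at some successor in {a, b, e, g, h}.
      ((◇p ∧ r) → ◇r) ∨ ◇p holds at a, so ◇(((◇p ∧ r) → ◇r) ∨ ◇p) is true at a.

No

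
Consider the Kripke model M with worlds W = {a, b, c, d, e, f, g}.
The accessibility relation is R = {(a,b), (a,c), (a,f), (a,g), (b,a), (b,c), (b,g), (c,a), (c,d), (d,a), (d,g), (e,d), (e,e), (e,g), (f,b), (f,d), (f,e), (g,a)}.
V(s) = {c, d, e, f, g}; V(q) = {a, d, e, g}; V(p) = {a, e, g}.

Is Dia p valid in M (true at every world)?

Yes

Recall that Dia ψ holds at a world iff ψ holds at some accessible world.
Let φ = Dia p. Evaluate φ at each world:
  a (successors {b, c, f, g}): φ is true.
  b (successors {a, c, g}): φ is true.
  c (successors {a, d}): φ is true.
  d (successors {a, g}): φ is true.
  e (successors {d, e, g}): φ is true.
  f (successors {b, d, e}): φ is true.
  g (successors {a}): φ is true.
For instance, at a:
  At a: Dia p requires p at some successor in {b, c, f, g}.
    p holds at g, so Dia p is true at a.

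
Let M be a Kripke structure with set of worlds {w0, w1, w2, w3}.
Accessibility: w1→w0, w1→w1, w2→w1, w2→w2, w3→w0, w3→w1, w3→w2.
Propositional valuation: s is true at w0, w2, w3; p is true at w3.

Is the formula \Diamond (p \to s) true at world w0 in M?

No

At w0: no accessible worlds, so \Diamond (p \to s) is false.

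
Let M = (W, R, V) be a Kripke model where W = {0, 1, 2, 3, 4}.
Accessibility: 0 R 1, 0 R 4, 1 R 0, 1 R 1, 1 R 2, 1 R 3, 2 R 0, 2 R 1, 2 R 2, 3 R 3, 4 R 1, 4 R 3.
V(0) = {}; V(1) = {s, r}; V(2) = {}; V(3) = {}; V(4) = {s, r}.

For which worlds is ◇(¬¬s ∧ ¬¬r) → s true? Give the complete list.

1, 3, 4

Let φ = ◇(¬¬s ∧ ¬¬r) → s. Evaluate φ at each world:
  0 (successors {1, 4}): φ is false.
  1 (successors {0, 1, 2, 3}): φ is true.
  2 (successors {0, 1, 2}): φ is false.
  3 (successors {3}): φ is true.
  4 (successors {1, 3}): φ is true.
For instance, at 1:
  At 1: ◇(¬¬s ∧ ¬¬r) is true, s is true, so ◇(¬¬s ∧ ¬¬r) → s is true.
    At 1: ◇(¬¬s ∧ ¬¬r) requires ¬¬s ∧ ¬¬r at some successor in {0, 1, 2, 3}.
      ¬¬s ∧ ¬¬r holds at 1, so ◇(¬¬s ∧ ¬¬r) is true at 1.
Satisfying worlds: {1, 3, 4}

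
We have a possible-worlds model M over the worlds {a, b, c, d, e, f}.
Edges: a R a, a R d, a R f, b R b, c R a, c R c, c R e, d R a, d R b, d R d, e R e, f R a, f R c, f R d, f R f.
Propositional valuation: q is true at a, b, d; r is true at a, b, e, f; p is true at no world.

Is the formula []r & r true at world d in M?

Recall that []ψ holds at a world iff ψ holds at every accessible world, and <>ψ holds iff ψ holds at some accessible world.
At d: []r is false, r is false, so []r & r is false.
  At d: []r requires r at every successor {a, b, d}.
    r fails at d, so []r is false at d.

No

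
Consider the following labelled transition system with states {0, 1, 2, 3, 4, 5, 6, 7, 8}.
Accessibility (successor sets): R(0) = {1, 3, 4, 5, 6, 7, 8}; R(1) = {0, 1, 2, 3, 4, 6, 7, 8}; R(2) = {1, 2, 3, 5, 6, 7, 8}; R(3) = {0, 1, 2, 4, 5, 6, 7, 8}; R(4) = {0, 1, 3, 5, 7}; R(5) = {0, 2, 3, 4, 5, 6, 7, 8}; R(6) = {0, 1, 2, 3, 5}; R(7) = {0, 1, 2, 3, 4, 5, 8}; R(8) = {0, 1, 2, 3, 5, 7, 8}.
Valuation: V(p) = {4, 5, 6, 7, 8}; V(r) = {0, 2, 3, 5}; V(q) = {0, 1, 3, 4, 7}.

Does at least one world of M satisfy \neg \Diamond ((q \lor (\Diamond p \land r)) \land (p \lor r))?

Recall that \Diamond ψ holds at a world iff ψ holds at some accessible world.
Let φ = \neg \Diamond ((q \lor (\Diamond p \land r)) \land (p \lor r)). Evaluate φ at each world:
  0 (successors {1, 3, 4, 5, 6, 7, 8}): φ is false.
  1 (successors {0, 1, 2, 3, 4, 6, 7, 8}): φ is false.
  2 (successors {1, 2, 3, 5, 6, 7, 8}): φ is false.
  3 (successors {0, 1, 2, 4, 5, 6, 7, 8}): φ is false.
  4 (successors {0, 1, 3, 5, 7}): φ is false.
  5 (successors {0, 2, 3, 4, 5, 6, 7, 8}): φ is false.
  6 (successors {0, 1, 2, 3, 5}): φ is false.
  7 (successors {0, 1, 2, 3, 4, 5, 8}): φ is false.
  8 (successors {0, 1, 2, 3, 5, 7, 8}): φ is false.
For instance, at 0:
  At 0: \Diamond ((q \lor (\Diamond p \land r)) \land (p \lor r)) is true, so \neg \Diamond ((q \lor (\Diamond p \land r)) \land (p \lor r)) is false.
    At 0: \Diamond ((q \lor (\Diamond p \land r)) \land (p \lor r)) requires (q \lor (\Diamond p \land r)) \land (p \lor r) at some successor in {1, 3, 4, 5, 6, 7, 8}.
      (q \lor (\Diamond p \land r)) \land (p \lor r) holds at 3, so \Diamond ((q \lor (\Diamond p \land r)) \land (p \lor r)) is true at 0.

No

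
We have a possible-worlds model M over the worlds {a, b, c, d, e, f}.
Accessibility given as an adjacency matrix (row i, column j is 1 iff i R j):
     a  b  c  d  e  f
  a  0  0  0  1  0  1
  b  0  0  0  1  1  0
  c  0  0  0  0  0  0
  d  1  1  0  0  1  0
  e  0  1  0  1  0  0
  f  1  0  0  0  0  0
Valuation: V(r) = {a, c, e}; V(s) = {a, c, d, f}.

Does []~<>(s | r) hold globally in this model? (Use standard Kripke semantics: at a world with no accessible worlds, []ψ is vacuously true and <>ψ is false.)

Let φ = []~<>(s | r). Evaluate φ at each world:
  a (successors {d, f}): φ is false.
  b (successors {d, e}): φ is false.
  c (successors ∅): φ is true.
  d (successors {a, b, e}): φ is false.
  e (successors {b, d}): φ is false.
  f (successors {a}): φ is false.
Detail at a (counterexample):
  At a: []~<>(s | r) requires ~<>(s | r) at every successor {d, f}.
    ~<>(s | r) fails at d, so []~<>(s | r) is false at a.
      At d: <>(s | r) is true, so ~<>(s | r) is false.

No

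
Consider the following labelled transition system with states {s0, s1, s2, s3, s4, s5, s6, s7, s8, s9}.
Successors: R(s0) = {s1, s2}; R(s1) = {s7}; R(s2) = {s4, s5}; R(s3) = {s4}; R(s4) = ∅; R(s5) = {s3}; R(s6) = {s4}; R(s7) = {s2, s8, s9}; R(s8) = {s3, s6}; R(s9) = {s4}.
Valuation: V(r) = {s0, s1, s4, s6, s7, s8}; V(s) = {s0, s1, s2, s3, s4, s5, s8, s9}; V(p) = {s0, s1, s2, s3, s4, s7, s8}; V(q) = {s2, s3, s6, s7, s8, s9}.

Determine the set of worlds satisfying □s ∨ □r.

Let φ = □s ∨ □r. Evaluate φ at each world:
  s0 (successors {s1, s2}): φ is true.
  s1 (successors {s7}): φ is true.
  s2 (successors {s4, s5}): φ is true.
  s3 (successors {s4}): φ is true.
  s4 (successors ∅): φ is true.
  s5 (successors {s3}): φ is true.
  s6 (successors {s4}): φ is true.
  s7 (successors {s2, s8, s9}): φ is true.
  s8 (successors {s3, s6}): φ is false.
  s9 (successors {s4}): φ is true.
For instance, at s0:
  At s0: □s is true, □r is false, so □s ∨ □r is true.
    At s0: □s requires s at every successor {s1, s2}.
      At s1: s is true.
      At s2: s is true.
    So □s is true at s0.
    At s0: □r requires r at every successor {s1, s2}.
      r fails at s2, so □r is false at s0.
Satisfying worlds: {s0, s1, s2, s3, s4, s5, s6, s7, s9}

s0, s1, s2, s3, s4, s5, s6, s7, s9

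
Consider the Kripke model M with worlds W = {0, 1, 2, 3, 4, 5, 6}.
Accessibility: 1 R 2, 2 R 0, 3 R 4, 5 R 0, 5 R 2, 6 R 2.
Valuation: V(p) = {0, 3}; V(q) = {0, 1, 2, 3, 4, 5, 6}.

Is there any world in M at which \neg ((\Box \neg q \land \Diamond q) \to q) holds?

Let φ = \neg ((\Box \neg q \land \Diamond q) \to q). Evaluate φ at each world:
  0 (successors ∅): φ is false.
  1 (successors {2}): φ is false.
  2 (successors {0}): φ is false.
  3 (successors {4}): φ is false.
  4 (successors ∅): φ is false.
  5 (successors {0, 2}): φ is false.
  6 (successors {2}): φ is false.
For instance, at 1:
  At 1: (\Box \neg q \land \Diamond q) \to q is true, so \neg ((\Box \neg q \land \Diamond q) \to q) is false.
    At 1: \Box \neg q \land \Diamond q is false, q is true, so (\Box \neg q \land \Diamond q) \to q is true.
      At 1: \Box \neg q is false, \Diamond q is true, so \Box \neg q \land \Diamond q is false.

No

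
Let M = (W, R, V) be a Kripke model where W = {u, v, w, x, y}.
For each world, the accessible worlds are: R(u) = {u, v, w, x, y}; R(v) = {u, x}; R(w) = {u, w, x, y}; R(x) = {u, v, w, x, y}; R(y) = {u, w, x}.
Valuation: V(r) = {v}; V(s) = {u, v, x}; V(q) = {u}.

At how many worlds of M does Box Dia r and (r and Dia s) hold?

Let φ = Box Dia r and (r and Dia s). Evaluate φ at each world:
  u (successors {u, v, w, x, y}): φ is false.
  v (successors {u, x}): φ is true.
  w (successors {u, w, x, y}): φ is false.
  x (successors {u, v, w, x, y}): φ is false.
  y (successors {u, w, x}): φ is false.
For instance, at w:
  At w: Box Dia r is false, r and Dia s is false, so Box Dia r and (r and Dia s) is false.
    At w: Box Dia r requires Dia r at every successor {u, w, x, y}.
      Dia r fails at w, so Box Dia r is false at w.
    At w: r is false, Dia s is true, so r and Dia s is false.
      At w: Dia s requires s at some successor in {u, w, x, y}.
        s holds at u, so Dia s is true at w.
Satisfying worlds: {v}

1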